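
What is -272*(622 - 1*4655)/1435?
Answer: 1096976/1435 ≈ 764.44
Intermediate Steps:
-272*(622 - 1*4655)/1435 = -272*(622 - 4655)/1435 = -(-1096976)/1435 = -272*(-4033/1435) = 1096976/1435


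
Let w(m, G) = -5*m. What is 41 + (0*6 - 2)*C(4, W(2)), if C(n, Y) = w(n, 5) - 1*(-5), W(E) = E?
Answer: 71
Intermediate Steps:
C(n, Y) = 5 - 5*n (C(n, Y) = -5*n - 1*(-5) = -5*n + 5 = 5 - 5*n)
41 + (0*6 - 2)*C(4, W(2)) = 41 + (0*6 - 2)*(5 - 5*4) = 41 + (0 - 2)*(5 - 20) = 41 - 2*(-15) = 41 + 30 = 71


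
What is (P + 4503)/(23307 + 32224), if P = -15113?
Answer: -10610/55531 ≈ -0.19106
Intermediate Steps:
(P + 4503)/(23307 + 32224) = (-15113 + 4503)/(23307 + 32224) = -10610/55531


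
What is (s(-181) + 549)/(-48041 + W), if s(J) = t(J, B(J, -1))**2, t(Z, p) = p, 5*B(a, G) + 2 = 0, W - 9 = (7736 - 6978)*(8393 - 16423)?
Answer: -13729/153369300 ≈ -8.9516e-5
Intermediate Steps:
W = -6086731 (W = 9 + (7736 - 6978)*(8393 - 16423) = 9 + 758*(-8030) = 9 - 6086740 = -6086731)
B(a, G) = -2/5 (B(a, G) = -2/5 + (1/5)*0 = -2/5 + 0 = -2/5)
s(J) = 4/25 (s(J) = (-2/5)**2 = 4/25)
(s(-181) + 549)/(-48041 + W) = (4/25 + 549)/(-48041 - 6086731) = (13729/25)/(-6134772) = (13729/25)*(-1/6134772) = -13729/153369300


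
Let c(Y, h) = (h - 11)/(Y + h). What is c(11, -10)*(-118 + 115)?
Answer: 63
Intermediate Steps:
c(Y, h) = (-11 + h)/(Y + h)
c(11, -10)*(-118 + 115) = ((-11 - 10)/(11 - 10))*(-118 + 115) = (-21/1)*(-3) = (1*(-21))*(-3) = -21*(-3) = 63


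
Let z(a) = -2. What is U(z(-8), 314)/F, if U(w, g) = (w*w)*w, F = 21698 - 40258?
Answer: 1/2320 ≈ 0.00043103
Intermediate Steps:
F = -18560
U(w, g) = w³ (U(w, g) = w²*w = w³)
U(z(-8), 314)/F = (-2)³/(-18560) = -8*(-1/18560) = 1/2320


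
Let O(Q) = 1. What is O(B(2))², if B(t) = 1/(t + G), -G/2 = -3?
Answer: 1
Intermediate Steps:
G = 6 (G = -2*(-3) = 6)
B(t) = 1/(6 + t) (B(t) = 1/(t + 6) = 1/(6 + t))
O(B(2))² = 1² = 1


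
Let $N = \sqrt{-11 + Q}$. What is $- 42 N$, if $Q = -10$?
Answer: $- 42 i \sqrt{21} \approx - 192.47 i$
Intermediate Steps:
$N = i \sqrt{21}$ ($N = \sqrt{-11 - 10} = \sqrt{-21} = i \sqrt{21} \approx 4.5826 i$)
$- 42 N = - 42 i \sqrt{21}$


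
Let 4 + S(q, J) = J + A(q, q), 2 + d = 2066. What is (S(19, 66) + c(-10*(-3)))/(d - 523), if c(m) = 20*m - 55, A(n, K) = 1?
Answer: 608/1541 ≈ 0.39455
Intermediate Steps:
d = 2064 (d = -2 + 2066 = 2064)
S(q, J) = -3 + J (S(q, J) = -4 + (J + 1) = -4 + (1 + J) = -3 + J)
c(m) = -55 + 20*m
(S(19, 66) + c(-10*(-3)))/(d - 523) = ((-3 + 66) + (-55 + 20*(-10*(-3))))/(2064 - 523) = (63 + (-55 + 20*30))/1541 = (63 + (-55 + 600))*(1/1541) = (63 + 545)*(1/1541) = 608*(1/1541) = 608/1541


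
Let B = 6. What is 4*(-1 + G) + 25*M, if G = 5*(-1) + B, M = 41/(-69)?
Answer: -1025/69 ≈ -14.855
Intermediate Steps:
M = -41/69 (M = 41*(-1/69) = -41/69 ≈ -0.59420)
G = 1 (G = 5*(-1) + 6 = -5 + 6 = 1)
4*(-1 + G) + 25*M = 4*(-1 + 1) + 25*(-41/69) = 4*0 - 1025/69 = 0 - 1025/69 = -1025/69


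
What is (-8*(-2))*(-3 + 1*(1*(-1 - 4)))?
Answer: -128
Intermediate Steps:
(-8*(-2))*(-3 + 1*(1*(-1 - 4))) = 16*(-3 + 1*(1*(-5))) = 16*(-3 + 1*(-5)) = 16*(-3 - 5) = 16*(-8) = -128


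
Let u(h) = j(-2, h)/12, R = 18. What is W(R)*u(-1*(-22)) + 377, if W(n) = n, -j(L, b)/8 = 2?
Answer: 353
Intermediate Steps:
j(L, b) = -16 (j(L, b) = -8*2 = -16)
u(h) = -4/3 (u(h) = -16/12 = -16*1/12 = -4/3)
W(R)*u(-1*(-22)) + 377 = 18*(-4/3) + 377 = -24 + 377 = 353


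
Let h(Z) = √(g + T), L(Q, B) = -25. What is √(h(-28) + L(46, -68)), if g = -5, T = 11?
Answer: √(-25 + √6) ≈ 4.7487*I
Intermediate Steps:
h(Z) = √6 (h(Z) = √(-5 + 11) = √6)
√(h(-28) + L(46, -68)) = √(√6 - 25) = √(-25 + √6)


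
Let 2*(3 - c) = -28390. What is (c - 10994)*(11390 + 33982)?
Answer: 145371888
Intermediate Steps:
c = 14198 (c = 3 - 1/2*(-28390) = 3 + 14195 = 14198)
(c - 10994)*(11390 + 33982) = (14198 - 10994)*(11390 + 33982) = 3204*45372 = 145371888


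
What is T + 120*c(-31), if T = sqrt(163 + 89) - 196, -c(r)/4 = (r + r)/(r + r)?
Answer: -676 + 6*sqrt(7) ≈ -660.13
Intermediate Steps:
c(r) = -4 (c(r) = -4*(r + r)/(r + r) = -4*2*r/(2*r) = -4*2*r*1/(2*r) = -4*1 = -4)
T = -196 + 6*sqrt(7) (T = sqrt(252) - 196 = 6*sqrt(7) - 196 = -196 + 6*sqrt(7) ≈ -180.13)
T + 120*c(-31) = (-196 + 6*sqrt(7)) + 120*(-4) = (-196 + 6*sqrt(7)) - 480 = -676 + 6*sqrt(7)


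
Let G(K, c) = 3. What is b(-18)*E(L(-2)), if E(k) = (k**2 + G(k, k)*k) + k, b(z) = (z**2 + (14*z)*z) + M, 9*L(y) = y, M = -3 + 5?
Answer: -330616/81 ≈ -4081.7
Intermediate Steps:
M = 2
L(y) = y/9
b(z) = 2 + 15*z**2 (b(z) = (z**2 + (14*z)*z) + 2 = (z**2 + 14*z**2) + 2 = 15*z**2 + 2 = 2 + 15*z**2)
E(k) = k**2 + 4*k (E(k) = (k**2 + 3*k) + k = k**2 + 4*k)
b(-18)*E(L(-2)) = (2 + 15*(-18)**2)*(((1/9)*(-2))*(4 + (1/9)*(-2))) = (2 + 15*324)*(-2*(4 - 2/9)/9) = (2 + 4860)*(-2/9*34/9) = 4862*(-68/81) = -330616/81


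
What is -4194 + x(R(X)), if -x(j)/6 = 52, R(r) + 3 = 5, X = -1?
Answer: -4506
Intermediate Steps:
R(r) = 2 (R(r) = -3 + 5 = 2)
x(j) = -312 (x(j) = -6*52 = -312)
-4194 + x(R(X)) = -4194 - 312 = -4506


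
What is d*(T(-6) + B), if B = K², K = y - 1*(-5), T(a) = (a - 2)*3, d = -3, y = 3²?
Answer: -516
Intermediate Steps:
y = 9
T(a) = -6 + 3*a (T(a) = (-2 + a)*3 = -6 + 3*a)
K = 14 (K = 9 - 1*(-5) = 9 + 5 = 14)
B = 196 (B = 14² = 196)
d*(T(-6) + B) = -3*((-6 + 3*(-6)) + 196) = -3*((-6 - 18) + 196) = -3*(-24 + 196) = -3*172 = -516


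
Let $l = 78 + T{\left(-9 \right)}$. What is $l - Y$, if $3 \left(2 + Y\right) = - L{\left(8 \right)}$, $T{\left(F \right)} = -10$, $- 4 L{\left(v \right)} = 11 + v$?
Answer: $\frac{821}{12} \approx 68.417$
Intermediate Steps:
$L{\left(v \right)} = - \frac{11}{4} - \frac{v}{4}$ ($L{\left(v \right)} = - \frac{11 + v}{4} = - \frac{11}{4} - \frac{v}{4}$)
$Y = - \frac{5}{12}$ ($Y = -2 + \frac{\left(-1\right) \left(- \frac{11}{4} - 2\right)}{3} = -2 + \frac{\left(-1\right) \left(- \frac{19}{4}\right)}{3} = -2 + \frac{1}{3} \cdot \frac{19}{4} = -2 + \frac{19}{12} = - \frac{5}{12} \approx -0.41667$)
$l = 68$ ($l = 78 - 10 = 68$)
$l - Y = 68 - - \frac{5}{12} = 68 + \frac{5}{12} = \frac{821}{12}$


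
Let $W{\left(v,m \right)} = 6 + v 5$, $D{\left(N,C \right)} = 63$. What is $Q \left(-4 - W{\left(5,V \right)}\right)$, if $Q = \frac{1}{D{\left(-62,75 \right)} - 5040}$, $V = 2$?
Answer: $\frac{5}{711} \approx 0.0070323$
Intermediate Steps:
$W{\left(v,m \right)} = 6 + 5 v$
$Q = - \frac{1}{4977}$ ($Q = \frac{1}{63 - 5040} = \frac{1}{-4977} = - \frac{1}{4977} \approx -0.00020092$)
$Q \left(-4 - W{\left(5,V \right)}\right) = - \frac{-4 - \left(6 + 5 \cdot 5\right)}{4977} = - \frac{-4 - \left(6 + 25\right)}{4977} = - \frac{-4 - 31}{4977} = \left(- \frac{1}{4977}\right) \left(-35\right) = \frac{5}{711}$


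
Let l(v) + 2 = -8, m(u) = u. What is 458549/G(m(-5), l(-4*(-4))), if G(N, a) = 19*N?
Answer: -458549/95 ≈ -4826.8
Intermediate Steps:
l(v) = -10 (l(v) = -2 - 8 = -10)
458549/G(m(-5), l(-4*(-4))) = 458549/((19*(-5))) = 458549/(-95) = 458549*(-1/95) = -458549/95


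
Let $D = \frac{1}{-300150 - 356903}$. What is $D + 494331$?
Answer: $\frac{324801666542}{657053} \approx 4.9433 \cdot 10^{5}$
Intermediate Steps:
$D = - \frac{1}{657053}$ ($D = \frac{1}{-657053} = - \frac{1}{657053} \approx -1.5219 \cdot 10^{-6}$)
$D + 494331 = - \frac{1}{657053} + 494331 = \frac{324801666542}{657053}$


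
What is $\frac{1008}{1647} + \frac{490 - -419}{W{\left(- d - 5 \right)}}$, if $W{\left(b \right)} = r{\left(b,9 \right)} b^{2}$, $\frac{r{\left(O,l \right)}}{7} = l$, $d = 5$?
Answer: $\frac{96883}{128100} \approx 0.75631$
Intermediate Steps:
$r{\left(O,l \right)} = 7 l$
$W{\left(b \right)} = 63 b^{2}$ ($W{\left(b \right)} = 7 \cdot 9 b^{2} = 63 b^{2}$)
$\frac{1008}{1647} + \frac{490 - -419}{W{\left(- d - 5 \right)}} = \frac{1008}{1647} + \frac{490 - -419}{63 \left(\left(-1\right) 5 - 5\right)^{2}} = 1008 \cdot \frac{1}{1647} + \frac{490 + 419}{63 \left(-5 - 5\right)^{2}} = \frac{112}{183} + \frac{909}{63 \left(-10\right)^{2}} = \frac{112}{183} + \frac{909}{63 \cdot 100} = \frac{112}{183} + \frac{909}{6300} = \frac{112}{183} + 909 \cdot \frac{1}{6300} = \frac{112}{183} + \frac{101}{700} = \frac{96883}{128100}$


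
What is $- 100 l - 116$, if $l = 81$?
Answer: $-8216$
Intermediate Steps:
$- 100 l - 116 = \left(-100\right) 81 - 116 = -8100 - 116 = -8216$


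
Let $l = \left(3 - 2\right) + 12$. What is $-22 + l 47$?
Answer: $589$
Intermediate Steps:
$l = 13$ ($l = 1 + 12 = 13$)
$-22 + l 47 = -22 + 13 \cdot 47 = -22 + 611 = 589$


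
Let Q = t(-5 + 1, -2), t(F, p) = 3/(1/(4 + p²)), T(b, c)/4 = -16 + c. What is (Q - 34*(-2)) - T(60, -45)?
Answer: 336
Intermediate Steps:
T(b, c) = -64 + 4*c (T(b, c) = 4*(-16 + c) = -64 + 4*c)
t(F, p) = 12 + 3*p² (t(F, p) = 3*(4 + p²) = 12 + 3*p²)
Q = 24 (Q = 12 + 3*(-2)² = 12 + 3*4 = 12 + 12 = 24)
(Q - 34*(-2)) - T(60, -45) = (24 - 34*(-2)) - (-64 + 4*(-45)) = (24 + 68) - (-64 - 180) = 92 - 1*(-244) = 92 + 244 = 336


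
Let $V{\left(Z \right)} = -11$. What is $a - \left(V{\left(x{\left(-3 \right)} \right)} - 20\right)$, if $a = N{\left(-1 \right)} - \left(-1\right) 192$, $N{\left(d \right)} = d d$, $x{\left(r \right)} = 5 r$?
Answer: $224$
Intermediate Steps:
$N{\left(d \right)} = d^{2}$
$a = 193$ ($a = \left(-1\right)^{2} - \left(-1\right) 192 = 1 - -192 = 1 + 192 = 193$)
$a - \left(V{\left(x{\left(-3 \right)} \right)} - 20\right) = 193 - \left(-11 - 20\right) = 193 - -31 = 193 + 31 = 224$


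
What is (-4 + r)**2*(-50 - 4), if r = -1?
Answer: -1350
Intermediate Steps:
(-4 + r)**2*(-50 - 4) = (-4 - 1)**2*(-50 - 4) = (-5)**2*(-54) = 25*(-54) = -1350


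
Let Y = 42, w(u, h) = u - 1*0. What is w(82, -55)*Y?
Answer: 3444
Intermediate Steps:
w(u, h) = u (w(u, h) = u + 0 = u)
w(82, -55)*Y = 82*42 = 3444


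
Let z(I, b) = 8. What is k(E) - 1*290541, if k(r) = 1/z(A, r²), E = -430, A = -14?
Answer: -2324327/8 ≈ -2.9054e+5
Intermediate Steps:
k(r) = ⅛ (k(r) = 1/8 = ⅛)
k(E) - 1*290541 = ⅛ - 1*290541 = ⅛ - 290541 = -2324327/8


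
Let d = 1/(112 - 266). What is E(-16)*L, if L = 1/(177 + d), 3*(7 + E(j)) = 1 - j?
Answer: -616/81771 ≈ -0.0075332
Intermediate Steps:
d = -1/154 (d = 1/(-154) = -1/154 ≈ -0.0064935)
E(j) = -20/3 - j/3 (E(j) = -7 + (1 - j)/3 = -7 + (⅓ - j/3) = -20/3 - j/3)
L = 154/27257 (L = 1/(177 - 1/154) = 1/(27257/154) = 154/27257 ≈ 0.0056499)
E(-16)*L = (-20/3 - ⅓*(-16))*(154/27257) = (-20/3 + 16/3)*(154/27257) = -4/3*154/27257 = -616/81771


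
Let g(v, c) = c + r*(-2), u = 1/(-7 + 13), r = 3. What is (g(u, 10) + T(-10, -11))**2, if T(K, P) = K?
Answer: 36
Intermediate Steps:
u = 1/6 ≈ 0.16667
g(v, c) = -6 + c (g(v, c) = c + 3*(-2) = c - 6 = -6 + c)
(g(u, 10) + T(-10, -11))**2 = ((-6 + 10) - 10)**2 = (4 - 10)**2 = (-6)**2 = 36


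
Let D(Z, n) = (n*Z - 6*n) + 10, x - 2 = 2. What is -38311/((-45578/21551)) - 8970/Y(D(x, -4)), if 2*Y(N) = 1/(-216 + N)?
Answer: 12517243517/3506 ≈ 3.5702e+6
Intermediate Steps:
x = 4 (x = 2 + 2 = 4)
D(Z, n) = 10 - 6*n + Z*n (D(Z, n) = (Z*n - 6*n) + 10 = (-6*n + Z*n) + 10 = 10 - 6*n + Z*n)
Y(N) = 1/(2*(-216 + N))
-38311/((-45578/21551)) - 8970/Y(D(x, -4)) = -38311/((-45578/21551)) - 8970/(1/(2*(-216 + (10 - 6*(-4) + 4*(-4))))) = -38311/((-45578*1/21551)) - 8970/(1/(2*(-216 + (10 + 24 - 16)))) = -38311/(-45578/21551) - 8970/(1/(2*(-216 + 18))) = -38311*(-21551/45578) - 8970/((½)/(-198)) = 63510797/3506 - 8970/((½)*(-1/198)) = 63510797/3506 - 8970/(-1/396) = 63510797/3506 - 8970*(-396) = 63510797/3506 + 3552120 = 12517243517/3506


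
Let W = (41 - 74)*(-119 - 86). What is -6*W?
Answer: -40590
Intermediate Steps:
W = 6765 (W = -33*(-205) = 6765)
-6*W = -6*6765 = -40590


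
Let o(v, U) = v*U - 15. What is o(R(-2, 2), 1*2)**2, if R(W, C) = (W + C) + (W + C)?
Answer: 225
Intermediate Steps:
R(W, C) = 2*C + 2*W (R(W, C) = (C + W) + (C + W) = 2*C + 2*W)
o(v, U) = -15 + U*v (o(v, U) = U*v - 15 = -15 + U*v)
o(R(-2, 2), 1*2)**2 = (-15 + (1*2)*(2*2 + 2*(-2)))**2 = (-15 + 2*(4 - 4))**2 = (-15 + 2*0)**2 = (-15 + 0)**2 = (-15)**2 = 225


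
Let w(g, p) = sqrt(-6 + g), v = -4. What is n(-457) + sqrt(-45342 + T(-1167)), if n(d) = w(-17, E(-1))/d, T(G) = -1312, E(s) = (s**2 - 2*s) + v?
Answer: I*(sqrt(46654) - sqrt(23)/457) ≈ 215.98*I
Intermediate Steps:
E(s) = -4 + s**2 - 2*s (E(s) = (s**2 - 2*s) - 4 = -4 + s**2 - 2*s)
n(d) = I*sqrt(23)/d (n(d) = sqrt(-6 - 17)/d = sqrt(-23)/d = (I*sqrt(23))/d = I*sqrt(23)/d)
n(-457) + sqrt(-45342 + T(-1167)) = I*sqrt(23)/(-457) + sqrt(-45342 - 1312) = I*sqrt(23)*(-1/457) + sqrt(-46654) = -I*sqrt(23)/457 + I*sqrt(46654) = I*sqrt(46654) - I*sqrt(23)/457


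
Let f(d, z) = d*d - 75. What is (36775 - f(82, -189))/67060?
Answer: 15063/33530 ≈ 0.44924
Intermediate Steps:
f(d, z) = -75 + d² (f(d, z) = d² - 75 = -75 + d²)
(36775 - f(82, -189))/67060 = (36775 - (-75 + 82²))/67060 = (36775 - (-75 + 6724))*(1/67060) = (36775 - 1*6649)*(1/67060) = (36775 - 6649)*(1/67060) = 30126*(1/67060) = 15063/33530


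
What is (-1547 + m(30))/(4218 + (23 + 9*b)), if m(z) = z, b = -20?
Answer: -1517/4061 ≈ -0.37355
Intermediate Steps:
(-1547 + m(30))/(4218 + (23 + 9*b)) = (-1547 + 30)/(4218 + (23 + 9*(-20))) = -1517/(4218 + (23 - 180)) = -1517/(4218 - 157) = -1517/4061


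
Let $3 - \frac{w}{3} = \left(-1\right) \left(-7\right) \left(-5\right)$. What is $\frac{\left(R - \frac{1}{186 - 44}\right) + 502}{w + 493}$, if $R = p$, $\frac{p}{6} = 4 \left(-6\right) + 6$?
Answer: $\frac{55947}{86194} \approx 0.64908$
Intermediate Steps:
$p = -108$ ($p = 6 \left(4 \left(-6\right) + 6\right) = 6 \left(-24 + 6\right) = 6 \left(-18\right) = -108$)
$R = -108$
$w = 114$ ($w = 9 - 3 \left(-1\right) \left(-7\right) \left(-5\right) = 9 - 3 \cdot 7 \left(-5\right) = 9 - -105 = 9 + 105 = 114$)
$\frac{\left(R - \frac{1}{186 - 44}\right) + 502}{w + 493} = \frac{\left(-108 - \frac{1}{186 - 44}\right) + 502}{114 + 493} = \frac{\left(-108 - \frac{1}{142}\right) + 502}{607} = \left(\left(-108 - \frac{1}{142}\right) + 502\right) \frac{1}{607} = \left(- \frac{15337}{142} + 502\right) \frac{1}{607} = \frac{55947}{142} \cdot \frac{1}{607} = \frac{55947}{86194}$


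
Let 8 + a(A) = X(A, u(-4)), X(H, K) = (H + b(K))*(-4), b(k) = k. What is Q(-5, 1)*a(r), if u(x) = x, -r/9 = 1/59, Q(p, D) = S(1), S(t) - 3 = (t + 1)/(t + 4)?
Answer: 8636/295 ≈ 29.275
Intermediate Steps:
S(t) = 3 + (1 + t)/(4 + t) (S(t) = 3 + (t + 1)/(t + 4) = 3 + (1 + t)/(4 + t))
Q(p, D) = 17/5 (Q(p, D) = (13 + 4*1)/(4 + 1) = (13 + 4)/5 = (1/5)*17 = 17/5)
r = -9/59 ≈ -0.15254
X(H, K) = -4*H - 4*K (X(H, K) = (H + K)*(-4) = -4*H - 4*K)
a(A) = 8 - 4*A (a(A) = -8 + (-4*A - 4*(-4)) = -8 + (-4*A + 16) = -8 + (16 - 4*A) = 8 - 4*A)
Q(-5, 1)*a(r) = 17*(8 - 4*(-9/59))/5 = 17*(8 + 36/59)/5 = (17/5)*(508/59) = 8636/295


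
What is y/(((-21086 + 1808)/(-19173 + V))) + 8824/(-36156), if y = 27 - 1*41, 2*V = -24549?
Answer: -63842581/2765934 ≈ -23.082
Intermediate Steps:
V = -24549/2 (V = (½)*(-24549) = -24549/2 ≈ -12275.)
y = -14 (y = 27 - 41 = -14)
y/(((-21086 + 1808)/(-19173 + V))) + 8824/(-36156) = -14*(-19173 - 24549/2)/(-21086 + 1808) + 8824/(-36156) = -14/((-19278/(-62895/2))) + 8824*(-1/36156) = -14/((-19278*(-2/62895))) - 2206/9039 = -14/1836/2995 - 2206/9039 = -14*2995/1836 - 2206/9039 = -20965/918 - 2206/9039 = -63842581/2765934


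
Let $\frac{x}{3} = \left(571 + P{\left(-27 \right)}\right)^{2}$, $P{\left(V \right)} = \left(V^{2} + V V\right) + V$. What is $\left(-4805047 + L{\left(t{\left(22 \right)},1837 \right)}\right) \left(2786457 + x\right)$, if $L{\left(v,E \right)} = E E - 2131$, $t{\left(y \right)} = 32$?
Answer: $-21217611183621$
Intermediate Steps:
$P{\left(V \right)} = V + 2 V^{2}$ ($P{\left(V \right)} = \left(V^{2} + V^{2}\right) + V = 2 V^{2} + V = V + 2 V^{2}$)
$L{\left(v,E \right)} = -2131 + E^{2}$ ($L{\left(v,E \right)} = E^{2} - 2131 = -2131 + E^{2}$)
$x = 12024012$ ($x = 3 \left(571 - 27 \left(1 + 2 \left(-27\right)\right)\right)^{2} = 3 \left(571 - 27 \left(1 - 54\right)\right)^{2} = 3 \left(571 - -1431\right)^{2} = 3 \left(571 + 1431\right)^{2} = 3 \cdot 2002^{2} = 3 \cdot 4008004 = 12024012$)
$\left(-4805047 + L{\left(t{\left(22 \right)},1837 \right)}\right) \left(2786457 + x\right) = \left(-4805047 - \left(2131 - 1837^{2}\right)\right) \left(2786457 + 12024012\right) = \left(-4805047 + \left(-2131 + 3374569\right)\right) 14810469 = \left(-4805047 + 3372438\right) 14810469 = \left(-1432609\right) 14810469 = -21217611183621$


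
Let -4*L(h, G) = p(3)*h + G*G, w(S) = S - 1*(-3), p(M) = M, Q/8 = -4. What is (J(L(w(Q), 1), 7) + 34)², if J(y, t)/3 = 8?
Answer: 3364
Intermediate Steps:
Q = -32 (Q = 8*(-4) = -32)
w(S) = 3 + S (w(S) = S + 3 = 3 + S)
L(h, G) = -3*h/4 - G²/4 (L(h, G) = -(3*h + G*G)/4 = -(3*h + G²)/4 = -(G² + 3*h)/4 = -3*h/4 - G²/4)
J(y, t) = 24 (J(y, t) = 3*8 = 24)
(J(L(w(Q), 1), 7) + 34)² = (24 + 34)² = 58² = 3364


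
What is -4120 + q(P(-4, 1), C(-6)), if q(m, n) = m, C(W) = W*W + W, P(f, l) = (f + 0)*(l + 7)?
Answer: -4152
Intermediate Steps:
P(f, l) = f*(7 + l)
C(W) = W + W**2 (C(W) = W**2 + W = W + W**2)
-4120 + q(P(-4, 1), C(-6)) = -4120 - 4*(7 + 1) = -4120 - 4*8 = -4120 - 32 = -4152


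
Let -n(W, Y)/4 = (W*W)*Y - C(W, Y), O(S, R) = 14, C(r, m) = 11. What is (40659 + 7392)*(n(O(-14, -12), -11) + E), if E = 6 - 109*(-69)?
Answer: 778185945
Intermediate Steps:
n(W, Y) = 44 - 4*Y*W² (n(W, Y) = -4*((W*W)*Y - 1*11) = -4*(W²*Y - 11) = -4*(Y*W² - 11) = -4*(-11 + Y*W²) = 44 - 4*Y*W²)
E = 7527 (E = 6 + 7521 = 7527)
(40659 + 7392)*(n(O(-14, -12), -11) + E) = (40659 + 7392)*((44 - 4*(-11)*14²) + 7527) = 48051*((44 - 4*(-11)*196) + 7527) = 48051*((44 + 8624) + 7527) = 48051*(8668 + 7527) = 48051*16195 = 778185945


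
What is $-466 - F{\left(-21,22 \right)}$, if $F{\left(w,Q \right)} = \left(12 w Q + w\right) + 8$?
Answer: $5091$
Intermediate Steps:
$F{\left(w,Q \right)} = 8 + w + 12 Q w$ ($F{\left(w,Q \right)} = \left(12 Q w + w\right) + 8 = \left(w + 12 Q w\right) + 8 = 8 + w + 12 Q w$)
$-466 - F{\left(-21,22 \right)} = -466 - \left(8 - 21 + 12 \cdot 22 \left(-21\right)\right) = -466 - \left(8 - 21 - 5544\right) = -466 - -5557 = -466 + 5557 = 5091$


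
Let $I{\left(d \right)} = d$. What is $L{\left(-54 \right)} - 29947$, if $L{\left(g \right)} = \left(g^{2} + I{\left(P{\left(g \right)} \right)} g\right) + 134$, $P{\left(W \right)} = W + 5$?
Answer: $-24251$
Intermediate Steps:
$P{\left(W \right)} = 5 + W$
$L{\left(g \right)} = 134 + g^{2} + g \left(5 + g\right)$ ($L{\left(g \right)} = \left(g^{2} + \left(5 + g\right) g\right) + 134 = \left(g^{2} + g \left(5 + g\right)\right) + 134 = 134 + g^{2} + g \left(5 + g\right)$)
$L{\left(-54 \right)} - 29947 = \left(134 + \left(-54\right)^{2} - 54 \left(5 - 54\right)\right) - 29947 = \left(134 + 2916 - -2646\right) - 29947 = \left(134 + 2916 + 2646\right) - 29947 = 5696 - 29947 = -24251$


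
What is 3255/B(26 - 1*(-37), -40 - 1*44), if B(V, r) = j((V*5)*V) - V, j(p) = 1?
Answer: -105/2 ≈ -52.500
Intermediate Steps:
B(V, r) = 1 - V
3255/B(26 - 1*(-37), -40 - 1*44) = 3255/(1 - (26 - 1*(-37))) = 3255/(1 - (26 + 37)) = 3255/(1 - 1*63) = 3255/(1 - 63) = 3255/(-62) = 3255*(-1/62) = -105/2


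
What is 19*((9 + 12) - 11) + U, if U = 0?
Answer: 190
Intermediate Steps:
19*((9 + 12) - 11) + U = 19*((9 + 12) - 11) + 0 = 19*(21 - 11) + 0 = 19*10 + 0 = 190 + 0 = 190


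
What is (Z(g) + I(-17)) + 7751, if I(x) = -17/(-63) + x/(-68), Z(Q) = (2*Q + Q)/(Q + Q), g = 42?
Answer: 1953761/252 ≈ 7753.0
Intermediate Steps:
Z(Q) = 3/2 (Z(Q) = (3*Q)/((2*Q)) = (3*Q)*(1/(2*Q)) = 3/2)
I(x) = 17/63 - x/68 (I(x) = -17*(-1/63) + x*(-1/68) = 17/63 - x/68)
(Z(g) + I(-17)) + 7751 = (3/2 + (17/63 - 1/68*(-17))) + 7751 = (3/2 + (17/63 + ¼)) + 7751 = (3/2 + 131/252) + 7751 = 509/252 + 7751 = 1953761/252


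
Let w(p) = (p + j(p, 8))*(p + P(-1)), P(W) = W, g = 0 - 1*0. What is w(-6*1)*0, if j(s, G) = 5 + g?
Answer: 0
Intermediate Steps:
g = 0 (g = 0 + 0 = 0)
j(s, G) = 5 (j(s, G) = 5 + 0 = 5)
w(p) = (-1 + p)*(5 + p) (w(p) = (p + 5)*(p - 1) = (5 + p)*(-1 + p) = (-1 + p)*(5 + p))
w(-6*1)*0 = (-5 + (-6*1)² + 4*(-6*1))*0 = (-5 + (-6)² + 4*(-6))*0 = (-5 + 36 - 24)*0 = 7*0 = 0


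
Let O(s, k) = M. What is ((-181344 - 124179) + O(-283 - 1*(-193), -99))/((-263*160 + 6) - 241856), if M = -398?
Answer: 305921/283930 ≈ 1.0775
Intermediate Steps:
O(s, k) = -398
((-181344 - 124179) + O(-283 - 1*(-193), -99))/((-263*160 + 6) - 241856) = ((-181344 - 124179) - 398)/((-263*160 + 6) - 241856) = (-305523 - 398)/((-42080 + 6) - 241856) = -305921/(-42074 - 241856) = -305921/(-283930) = -305921*(-1/283930) = 305921/283930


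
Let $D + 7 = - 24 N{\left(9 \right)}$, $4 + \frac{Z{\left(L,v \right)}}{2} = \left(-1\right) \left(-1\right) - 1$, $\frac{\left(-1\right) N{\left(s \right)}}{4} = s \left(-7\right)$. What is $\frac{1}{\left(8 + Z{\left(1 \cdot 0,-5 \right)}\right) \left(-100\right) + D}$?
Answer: $- \frac{1}{6055} \approx -0.00016515$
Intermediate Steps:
$N{\left(s \right)} = 28 s$ ($N{\left(s \right)} = - 4 s \left(-7\right) = - 4 \left(- 7 s\right) = 28 s$)
$Z{\left(L,v \right)} = -8$ ($Z{\left(L,v \right)} = -8 + 2 \left(\left(-1\right) \left(-1\right) - 1\right) = -8 + 2 \left(1 - 1\right) = -8 + 2 \cdot 0 = -8 + 0 = -8$)
$D = -6055$ ($D = -7 - 24 \cdot 28 \cdot 9 = -7 - 6048 = -6055$)
$\frac{1}{\left(8 + Z{\left(1 \cdot 0,-5 \right)}\right) \left(-100\right) + D} = \frac{1}{\left(8 - 8\right) \left(-100\right) - 6055} = \frac{1}{0 \left(-100\right) - 6055} = \frac{1}{0 - 6055} = \frac{1}{-6055} = - \frac{1}{6055}$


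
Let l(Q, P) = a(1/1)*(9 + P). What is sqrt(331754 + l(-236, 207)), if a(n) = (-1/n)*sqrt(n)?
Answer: sqrt(331538) ≈ 575.79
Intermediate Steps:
a(n) = -1/sqrt(n)
l(Q, P) = -9 - P (l(Q, P) = (-1/sqrt(1/1))*(9 + P) = (-1/sqrt(1))*(9 + P) = (-1*1)*(9 + P) = -(9 + P) = -9 - P)
sqrt(331754 + l(-236, 207)) = sqrt(331754 + (-9 - 1*207)) = sqrt(331754 + (-9 - 207)) = sqrt(331754 - 216) = sqrt(331538)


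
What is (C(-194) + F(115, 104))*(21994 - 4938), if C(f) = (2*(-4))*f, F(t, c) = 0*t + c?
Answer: 28244736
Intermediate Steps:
F(t, c) = c (F(t, c) = 0 + c = c)
C(f) = -8*f
(C(-194) + F(115, 104))*(21994 - 4938) = (-8*(-194) + 104)*(21994 - 4938) = (1552 + 104)*17056 = 1656*17056 = 28244736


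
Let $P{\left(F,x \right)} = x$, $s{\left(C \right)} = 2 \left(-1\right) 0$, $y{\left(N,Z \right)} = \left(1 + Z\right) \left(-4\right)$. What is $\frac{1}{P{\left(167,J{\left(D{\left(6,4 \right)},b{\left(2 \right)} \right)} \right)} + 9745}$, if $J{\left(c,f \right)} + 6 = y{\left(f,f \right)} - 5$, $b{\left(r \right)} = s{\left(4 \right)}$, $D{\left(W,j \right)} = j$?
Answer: $\frac{1}{9730} \approx 0.00010277$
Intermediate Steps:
$y{\left(N,Z \right)} = -4 - 4 Z$
$s{\left(C \right)} = 0$ ($s{\left(C \right)} = \left(-2\right) 0 = 0$)
$b{\left(r \right)} = 0$
$J{\left(c,f \right)} = -15 - 4 f$ ($J{\left(c,f \right)} = -6 - \left(9 + 4 f\right) = -15 - 4 f$)
$\frac{1}{P{\left(167,J{\left(D{\left(6,4 \right)},b{\left(2 \right)} \right)} \right)} + 9745} = \frac{1}{\left(-15 - 0\right) + 9745} = \frac{1}{\left(-15 + 0\right) + 9745} = \frac{1}{-15 + 9745} = \frac{1}{9730}$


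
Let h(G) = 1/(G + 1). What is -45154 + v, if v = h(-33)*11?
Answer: -1444939/32 ≈ -45154.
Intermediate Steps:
h(G) = 1/(1 + G)
v = -11/32 (v = 11/(1 - 33) = 11/(-32) = -1/32*11 = -11/32 ≈ -0.34375)
-45154 + v = -45154 - 11/32 = -1444939/32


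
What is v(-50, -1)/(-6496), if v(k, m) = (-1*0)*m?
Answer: 0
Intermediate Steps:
v(k, m) = 0 (v(k, m) = 0*m = 0)
v(-50, -1)/(-6496) = 0/(-6496) = 0*(-1/6496) = 0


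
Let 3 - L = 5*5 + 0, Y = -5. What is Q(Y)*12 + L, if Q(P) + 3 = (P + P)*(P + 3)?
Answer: 182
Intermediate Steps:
L = -22 (L = 3 - (5*5 + 0) = 3 - (25 + 0) = 3 - 1*25 = 3 - 25 = -22)
Q(P) = -3 + 2*P*(3 + P) (Q(P) = -3 + (P + P)*(P + 3) = -3 + (2*P)*(3 + P) = -3 + 2*P*(3 + P))
Q(Y)*12 + L = (-3 + 2*(-5)² + 6*(-5))*12 - 22 = (-3 + 2*25 - 30)*12 - 22 = (-3 + 50 - 30)*12 - 22 = 17*12 - 22 = 204 - 22 = 182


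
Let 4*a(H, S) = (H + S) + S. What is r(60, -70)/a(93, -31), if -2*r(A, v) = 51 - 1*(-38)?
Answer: -178/31 ≈ -5.7419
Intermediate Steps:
r(A, v) = -89/2 (r(A, v) = -(51 - 1*(-38))/2 = -(51 + 38)/2 = -½*89 = -89/2)
a(H, S) = S/2 + H/4 (a(H, S) = ((H + S) + S)/4 = (H + 2*S)/4 = S/2 + H/4)
r(60, -70)/a(93, -31) = -89/(2*((½)*(-31) + (¼)*93)) = -89/(2*(-31/2 + 93/4)) = -89/(2*31/4) = -89/2*4/31 = -178/31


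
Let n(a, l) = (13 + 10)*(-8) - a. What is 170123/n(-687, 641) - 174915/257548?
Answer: 43726856159/129546644 ≈ 337.54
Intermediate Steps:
n(a, l) = -184 - a (n(a, l) = 23*(-8) - a = -184 - a)
170123/n(-687, 641) - 174915/257548 = 170123/(-184 - 1*(-687)) - 174915/257548 = 170123/(-184 + 687) - 174915*1/257548 = 170123/503 - 174915/257548 = 43726856159/129546644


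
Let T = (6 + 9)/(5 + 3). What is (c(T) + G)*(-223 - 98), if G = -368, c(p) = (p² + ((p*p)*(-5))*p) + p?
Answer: 65012451/512 ≈ 1.2698e+5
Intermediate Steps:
T = 15/8 ≈ 1.8750
c(p) = p + p² - 5*p³ (c(p) = (p² + (p²*(-5))*p) + p = (p² + (-5*p²)*p) + p = (p² - 5*p³) + p = p + p² - 5*p³)
(c(T) + G)*(-223 - 98) = (15*(1 + 15/8 - 5*(15/8)²)/8 - 368)*(-223 - 98) = (15*(1 + 15/8 - 5*225/64)/8 - 368)*(-321) = (15*(1 + 15/8 - 1125/64)/8 - 368)*(-321) = ((15/8)*(-941/64) - 368)*(-321) = (-14115/512 - 368)*(-321) = -202531/512*(-321) = 65012451/512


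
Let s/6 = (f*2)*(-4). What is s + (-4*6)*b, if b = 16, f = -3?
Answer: -240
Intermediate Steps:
s = 144 (s = 6*(-3*2*(-4)) = 6*(-6*(-4)) = 6*24 = 144)
s + (-4*6)*b = 144 - 4*6*16 = 144 - 24*16 = 144 - 384 = -240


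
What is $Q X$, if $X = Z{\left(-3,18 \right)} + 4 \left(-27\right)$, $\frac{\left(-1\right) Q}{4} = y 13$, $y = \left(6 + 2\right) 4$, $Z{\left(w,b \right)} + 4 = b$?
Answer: $156416$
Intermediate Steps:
$Z{\left(w,b \right)} = -4 + b$
$y = 32$ ($y = 8 \cdot 4 = 32$)
$Q = -1664$ ($Q = - 4 \cdot 32 \cdot 13 = \left(-4\right) 416 = -1664$)
$X = -94$ ($X = \left(-4 + 18\right) + 4 \left(-27\right) = 14 - 108 = -94$)
$Q X = \left(-1664\right) \left(-94\right) = 156416$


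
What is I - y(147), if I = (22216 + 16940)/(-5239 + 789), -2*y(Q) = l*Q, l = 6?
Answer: 961647/2225 ≈ 432.20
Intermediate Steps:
y(Q) = -3*Q
I = -19578/2225 (I = 39156/(-4450) = 39156*(-1/4450) = -19578/2225 ≈ -8.7991)
I - y(147) = -19578/2225 - (-3)*147 = -19578/2225 - 1*(-441) = -19578/2225 + 441 = 961647/2225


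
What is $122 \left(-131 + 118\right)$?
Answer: $-1586$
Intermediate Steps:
$122 \left(-131 + 118\right) = 122 \left(-13\right) = -1586$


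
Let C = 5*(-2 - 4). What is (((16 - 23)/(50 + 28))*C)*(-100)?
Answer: -3500/13 ≈ -269.23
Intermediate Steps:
C = -30 (C = 5*(-6) = -30)
(((16 - 23)/(50 + 28))*C)*(-100) = (((16 - 23)/(50 + 28))*(-30))*(-100) = (-7/78*(-30))*(-100) = (-7*1/78*(-30))*(-100) = -7/78*(-30)*(-100) = (35/13)*(-100) = -3500/13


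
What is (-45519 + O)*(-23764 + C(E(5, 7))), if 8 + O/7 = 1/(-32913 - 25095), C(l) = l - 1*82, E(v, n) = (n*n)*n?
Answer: 62135224408321/58008 ≈ 1.0711e+9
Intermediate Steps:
E(v, n) = n³ (E(v, n) = n²*n = n³)
C(l) = -82 + l (C(l) = l - 82 = -82 + l)
O = -3248455/58008 (O = -56 + 7/(-32913 - 25095) = -56 + 7/(-58008) = -56 + 7*(-1/58008) = -56 - 7/58008 = -3248455/58008 ≈ -56.000)
(-45519 + O)*(-23764 + C(E(5, 7))) = (-45519 - 3248455/58008)*(-23764 + (-82 + 7³)) = -2643714607*(-23764 + (-82 + 343))/58008 = -2643714607*(-23764 + 261)/58008 = -2643714607/58008*(-23503) = 62135224408321/58008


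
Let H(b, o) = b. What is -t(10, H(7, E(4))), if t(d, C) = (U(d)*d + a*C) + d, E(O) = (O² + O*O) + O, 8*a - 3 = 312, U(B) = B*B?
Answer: -10285/8 ≈ -1285.6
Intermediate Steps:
U(B) = B²
a = 315/8 (a = 3/8 + (⅛)*312 = 3/8 + 39 = 315/8 ≈ 39.375)
E(O) = O + 2*O² (E(O) = (O² + O²) + O = 2*O² + O = O + 2*O²)
t(d, C) = d + d³ + 315*C/8 (t(d, C) = (d²*d + 315*C/8) + d = (d³ + 315*C/8) + d = d + d³ + 315*C/8)
-t(10, H(7, E(4))) = -(10 + 10³ + (315/8)*7) = -(10 + 1000 + 2205/8) = -1*10285/8 = -10285/8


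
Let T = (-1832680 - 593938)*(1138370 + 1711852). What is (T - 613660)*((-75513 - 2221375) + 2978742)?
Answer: -4715975430296855024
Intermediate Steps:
T = -6916400009196 (T = -2426618*2850222 = -6916400009196)
(T - 613660)*((-75513 - 2221375) + 2978742) = (-6916400009196 - 613660)*((-75513 - 2221375) + 2978742) = -6916400622856*(-2296888 + 2978742) = -6916400622856*681854 = -4715975430296855024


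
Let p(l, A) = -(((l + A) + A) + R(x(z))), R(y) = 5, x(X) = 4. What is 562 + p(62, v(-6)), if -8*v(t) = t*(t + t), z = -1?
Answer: 513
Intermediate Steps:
v(t) = -t²/4 (v(t) = -t*(t + t)/8 = -t*2*t/8 = -t²/4)
p(l, A) = -5 - l - 2*A (p(l, A) = -(((l + A) + A) + 5) = -(((A + l) + A) + 5) = -((l + 2*A) + 5) = -(5 + l + 2*A) = -5 - l - 2*A)
562 + p(62, v(-6)) = 562 + (-5 - 1*62 - (-1)*(-6)²/2) = 562 + (-5 - 62 - (-1)*36/2) = 562 + (-5 - 62 - 2*(-9)) = 562 + (-5 - 62 + 18) = 562 - 49 = 513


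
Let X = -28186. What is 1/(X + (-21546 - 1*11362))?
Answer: -1/61094 ≈ -1.6368e-5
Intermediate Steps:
1/(X + (-21546 - 1*11362)) = 1/(-28186 + (-21546 - 1*11362)) = 1/(-28186 + (-21546 - 11362)) = 1/(-28186 - 32908) = 1/(-61094) = -1/61094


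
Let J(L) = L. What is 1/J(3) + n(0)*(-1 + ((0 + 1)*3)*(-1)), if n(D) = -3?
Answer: 37/3 ≈ 12.333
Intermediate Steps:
1/J(3) + n(0)*(-1 + ((0 + 1)*3)*(-1)) = 1/3 - 3*(-1 + ((0 + 1)*3)*(-1)) = ⅓ - 3*(-1 + (1*3)*(-1)) = ⅓ - 3*(-1 + 3*(-1)) = ⅓ - 3*(-1 - 3) = ⅓ - 3*(-4) = ⅓ + 12 = 37/3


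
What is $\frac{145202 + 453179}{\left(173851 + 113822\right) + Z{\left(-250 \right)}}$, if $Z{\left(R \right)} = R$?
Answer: $\frac{598381}{287423} \approx 2.0819$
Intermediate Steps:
$\frac{145202 + 453179}{\left(173851 + 113822\right) + Z{\left(-250 \right)}} = \frac{145202 + 453179}{\left(173851 + 113822\right) - 250} = \frac{598381}{287673 - 250} = \frac{598381}{287423}$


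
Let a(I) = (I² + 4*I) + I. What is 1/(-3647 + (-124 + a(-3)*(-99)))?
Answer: -1/3177 ≈ -0.00031476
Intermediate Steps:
a(I) = I² + 5*I
1/(-3647 + (-124 + a(-3)*(-99))) = 1/(-3647 + (-124 - 3*(5 - 3)*(-99))) = 1/(-3647 + (-124 - 3*2*(-99))) = 1/(-3647 + (-124 - 6*(-99))) = 1/(-3647 + (-124 + 594)) = 1/(-3647 + 470) = 1/(-3177) = -1/3177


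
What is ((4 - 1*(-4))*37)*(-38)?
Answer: -11248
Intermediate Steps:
((4 - 1*(-4))*37)*(-38) = ((4 + 4)*37)*(-38) = (8*37)*(-38) = 296*(-38) = -11248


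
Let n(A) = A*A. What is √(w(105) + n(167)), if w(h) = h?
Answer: √27994 ≈ 167.31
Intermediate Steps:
n(A) = A²
√(w(105) + n(167)) = √(105 + 167²) = √(105 + 27889) = √27994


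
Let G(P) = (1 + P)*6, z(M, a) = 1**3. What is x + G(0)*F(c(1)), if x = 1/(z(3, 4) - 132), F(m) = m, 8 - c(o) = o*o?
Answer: 5501/131 ≈ 41.992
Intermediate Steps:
c(o) = 8 - o**2 (c(o) = 8 - o*o = 8 - o**2)
z(M, a) = 1
G(P) = 6 + 6*P
x = -1/131 (x = 1/(1 - 132) = 1/(-131) = -1/131 ≈ -0.0076336)
x + G(0)*F(c(1)) = -1/131 + (6 + 6*0)*(8 - 1*1**2) = -1/131 + (6 + 0)*(8 - 1*1) = -1/131 + 6*(8 - 1) = -1/131 + 6*7 = -1/131 + 42 = 5501/131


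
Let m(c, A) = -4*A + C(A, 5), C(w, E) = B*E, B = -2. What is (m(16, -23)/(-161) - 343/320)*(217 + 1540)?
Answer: -20447213/7360 ≈ -2778.2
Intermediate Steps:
C(w, E) = -2*E
m(c, A) = -10 - 4*A (m(c, A) = -4*A - 2*5 = -4*A - 10 = -10 - 4*A)
(m(16, -23)/(-161) - 343/320)*(217 + 1540) = ((-10 - 4*(-23))/(-161) - 343/320)*(217 + 1540) = ((-10 + 92)*(-1/161) - 343*1/320)*1757 = (82*(-1/161) - 343/320)*1757 = (-82/161 - 343/320)*1757 = -81463/51520*1757 = -20447213/7360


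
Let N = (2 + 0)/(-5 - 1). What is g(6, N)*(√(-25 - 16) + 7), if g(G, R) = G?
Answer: 42 + 6*I*√41 ≈ 42.0 + 38.419*I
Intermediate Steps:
N = -⅓ (N = 2/(-6) = 2*(-⅙) = -⅓ ≈ -0.33333)
g(6, N)*(√(-25 - 16) + 7) = 6*(√(-25 - 16) + 7) = 6*(√(-41) + 7) = 6*(I*√41 + 7) = 6*(7 + I*√41) = 42 + 6*I*√41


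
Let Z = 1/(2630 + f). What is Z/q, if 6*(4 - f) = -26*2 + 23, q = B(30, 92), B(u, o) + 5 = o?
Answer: 2/459157 ≈ 4.3558e-6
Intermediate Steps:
B(u, o) = -5 + o
q = 87 (q = -5 + 92 = 87)
f = 53/6 (f = 4 - (-26*2 + 23)/6 = 4 - (-52 + 23)/6 = 4 - 1/6*(-29) = 4 + 29/6 = 53/6 ≈ 8.8333)
Z = 6/15833 (Z = 1/(2630 + 53/6) = 1/(15833/6) = 6/15833 ≈ 0.00037896)
Z/q = (6/15833)/87 = (6/15833)*(1/87) = 2/459157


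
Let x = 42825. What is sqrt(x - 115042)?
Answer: I*sqrt(72217) ≈ 268.73*I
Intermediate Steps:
sqrt(x - 115042) = sqrt(42825 - 115042) = sqrt(-72217) = I*sqrt(72217)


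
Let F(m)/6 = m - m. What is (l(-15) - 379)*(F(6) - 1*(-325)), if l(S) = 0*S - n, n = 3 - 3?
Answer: -123175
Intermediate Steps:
F(m) = 0 (F(m) = 6*(m - m) = 6*0 = 0)
n = 0
l(S) = 0 (l(S) = 0*S - 1*0 = 0 + 0 = 0)
(l(-15) - 379)*(F(6) - 1*(-325)) = (0 - 379)*(0 - 1*(-325)) = -379*(0 + 325) = -379*325 = -123175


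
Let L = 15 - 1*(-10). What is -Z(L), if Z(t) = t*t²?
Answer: -15625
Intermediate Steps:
L = 25 (L = 15 + 10 = 25)
Z(t) = t³
-Z(L) = -1*25³ = -1*15625 = -15625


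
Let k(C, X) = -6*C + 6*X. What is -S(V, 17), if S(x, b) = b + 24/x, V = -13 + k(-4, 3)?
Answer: -517/29 ≈ -17.828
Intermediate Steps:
V = 29 (V = -13 + (-6*(-4) + 6*3) = -13 + (24 + 18) = -13 + 42 = 29)
-S(V, 17) = -(17 + 24/29) = -1*517/29 = -517/29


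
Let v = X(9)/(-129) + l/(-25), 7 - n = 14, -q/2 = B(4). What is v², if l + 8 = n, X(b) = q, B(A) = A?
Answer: 182329/416025 ≈ 0.43826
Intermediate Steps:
q = -8 (q = -2*4 = -8)
X(b) = -8
n = -7 (n = 7 - 1*14 = 7 - 14 = -7)
l = -15 (l = -8 - 7 = -15)
v = 427/645 (v = -8/(-129) - 15/(-25) = -8*(-1/129) - 15*(-1/25) = 8/129 + ⅗ = 427/645 ≈ 0.66202)
v² = (427/645)² = 182329/416025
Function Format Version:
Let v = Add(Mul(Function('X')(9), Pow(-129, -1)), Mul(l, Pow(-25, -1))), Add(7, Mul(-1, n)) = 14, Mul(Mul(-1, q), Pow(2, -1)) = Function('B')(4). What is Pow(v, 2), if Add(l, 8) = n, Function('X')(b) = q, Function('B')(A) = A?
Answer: Rational(182329, 416025) ≈ 0.43826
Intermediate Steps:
q = -8 (q = Mul(-2, 4) = -8)
Function('X')(b) = -8
n = -7 (n = Add(7, Mul(-1, 14)) = Add(7, -14) = -7)
l = -15 (l = Add(-8, -7) = -15)
v = Rational(427, 645) (v = Add(Mul(-8, Pow(-129, -1)), Mul(-15, Pow(-25, -1))) = Add(Mul(-8, Rational(-1, 129)), Mul(-15, Rational(-1, 25))) = Add(Rational(8, 129), Rational(3, 5)) = Rational(427, 645) ≈ 0.66202)
Pow(v, 2) = Pow(Rational(427, 645), 2) = Rational(182329, 416025)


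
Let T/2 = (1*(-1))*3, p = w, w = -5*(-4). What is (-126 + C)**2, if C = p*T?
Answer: 60516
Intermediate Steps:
w = 20
p = 20
T = -6 (T = 2*((1*(-1))*3) = 2*(-1*3) = 2*(-3) = -6)
C = -120 (C = 20*(-6) = -120)
(-126 + C)**2 = (-126 - 120)**2 = (-246)**2 = 60516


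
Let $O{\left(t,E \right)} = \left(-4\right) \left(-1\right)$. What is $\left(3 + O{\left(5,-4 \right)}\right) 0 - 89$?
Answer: $-89$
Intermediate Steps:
$O{\left(t,E \right)} = 4$
$\left(3 + O{\left(5,-4 \right)}\right) 0 - 89 = \left(3 + 4\right) 0 - 89 = 7 \cdot 0 - 89 = 0 - 89 = -89$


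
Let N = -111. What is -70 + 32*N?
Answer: -3622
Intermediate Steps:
-70 + 32*N = -70 + 32*(-111) = -70 - 3552 = -3622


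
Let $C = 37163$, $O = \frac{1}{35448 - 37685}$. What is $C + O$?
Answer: $\frac{83133630}{2237} \approx 37163.0$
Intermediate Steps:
$O = - \frac{1}{2237}$ ($O = \frac{1}{-2237} = - \frac{1}{2237} \approx -0.00044703$)
$C + O = 37163 - \frac{1}{2237} = \frac{83133630}{2237}$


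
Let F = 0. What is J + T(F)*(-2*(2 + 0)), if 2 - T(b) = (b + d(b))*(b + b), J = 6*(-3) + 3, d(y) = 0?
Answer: -23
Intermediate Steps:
J = -15 (J = -18 + 3 = -15)
T(b) = 2 - 2*b**2 (T(b) = 2 - (b + 0)*(b + b) = 2 - b*2*b = 2 - 2*b**2)
J + T(F)*(-2*(2 + 0)) = -15 + (2 - 2*0**2)*(-2*(2 + 0)) = -15 + (2 - 2*0)*(-2*2) = -15 + (2 + 0)*(-4) = -15 + 2*(-4) = -15 - 8 = -23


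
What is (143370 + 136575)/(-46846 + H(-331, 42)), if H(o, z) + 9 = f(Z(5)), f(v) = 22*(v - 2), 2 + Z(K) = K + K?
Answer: -279945/46723 ≈ -5.9916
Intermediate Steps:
Z(K) = -2 + 2*K (Z(K) = -2 + (K + K) = -2 + 2*K)
f(v) = -44 + 22*v (f(v) = 22*(-2 + v) = -44 + 22*v)
H(o, z) = 123 (H(o, z) = -9 + (-44 + 22*(-2 + 2*5)) = -9 + (-44 + 22*(-2 + 10)) = -9 + (-44 + 22*8) = -9 + (-44 + 176) = -9 + 132 = 123)
(143370 + 136575)/(-46846 + H(-331, 42)) = (143370 + 136575)/(-46846 + 123) = 279945/(-46723) = 279945*(-1/46723) = -279945/46723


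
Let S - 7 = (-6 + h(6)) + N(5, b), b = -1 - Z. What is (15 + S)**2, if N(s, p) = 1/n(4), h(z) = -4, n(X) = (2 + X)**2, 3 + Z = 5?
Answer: 187489/1296 ≈ 144.67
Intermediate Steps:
Z = 2 (Z = -3 + 5 = 2)
b = -3 (b = -1 - 1*2 = -1 - 2 = -3)
N(s, p) = 1/36 (N(s, p) = 1/((2 + 4)**2) = 1/(6**2) = 1/36)
S = -107/36 (S = 7 + ((-6 - 4) + 1/36) = 7 + (-10 + 1/36) = 7 - 359/36 = -107/36 ≈ -2.9722)
(15 + S)**2 = (15 - 107/36)**2 = (433/36)**2 = 187489/1296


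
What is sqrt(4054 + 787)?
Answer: sqrt(4841) ≈ 69.577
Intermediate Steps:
sqrt(4054 + 787) = sqrt(4841)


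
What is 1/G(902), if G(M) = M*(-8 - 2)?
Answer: -1/9020 ≈ -0.00011086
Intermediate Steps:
G(M) = -10*M (G(M) = M*(-10) = -10*M)
1/G(902) = 1/(-10*902) = 1/(-9020) = -1/9020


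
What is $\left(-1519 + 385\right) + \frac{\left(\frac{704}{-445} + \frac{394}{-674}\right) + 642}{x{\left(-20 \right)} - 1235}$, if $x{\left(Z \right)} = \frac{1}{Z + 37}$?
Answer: $- \frac{3571877342629}{3148365210} \approx -1134.5$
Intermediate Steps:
$x{\left(Z \right)} = \frac{1}{37 + Z}$
$\left(-1519 + 385\right) + \frac{\left(\frac{704}{-445} + \frac{394}{-674}\right) + 642}{x{\left(-20 \right)} - 1235} = \left(-1519 + 385\right) + \frac{\left(\frac{704}{-445} + \frac{394}{-674}\right) + 642}{\frac{1}{37 - 20} - 1235} = -1134 + \frac{\left(704 \left(- \frac{1}{445}\right) + 394 \left(- \frac{1}{674}\right)\right) + 642}{\frac{1}{17} - 1235} = -1134 + \frac{\left(- \frac{704}{445} - \frac{197}{337}\right) + 642}{\frac{1}{17} - 1235} = -1134 + \frac{- \frac{324913}{149965} + 642}{- \frac{20994}{17}} = -1134 + \frac{95952617}{149965} \left(- \frac{17}{20994}\right) = -1134 - \frac{1631194489}{3148365210} = - \frac{3571877342629}{3148365210}$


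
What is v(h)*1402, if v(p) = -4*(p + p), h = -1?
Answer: 11216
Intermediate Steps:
v(p) = -8*p
v(h)*1402 = -8*(-1)*1402 = 8*1402 = 11216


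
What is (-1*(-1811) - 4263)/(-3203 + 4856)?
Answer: -2452/1653 ≈ -1.4834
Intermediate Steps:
(-1*(-1811) - 4263)/(-3203 + 4856) = (1811 - 4263)/1653 = -2452*1/1653 = -2452/1653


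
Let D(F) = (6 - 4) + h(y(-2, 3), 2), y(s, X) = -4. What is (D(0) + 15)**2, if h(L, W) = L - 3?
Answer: 100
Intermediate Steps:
h(L, W) = -3 + L
D(F) = -5 (D(F) = (6 - 4) + (-3 - 4) = 2 - 7 = -5)
(D(0) + 15)**2 = (-5 + 15)**2 = 10**2 = 100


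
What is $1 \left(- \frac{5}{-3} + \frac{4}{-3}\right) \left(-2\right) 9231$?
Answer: $-6154$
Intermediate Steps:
$1 \left(- \frac{5}{-3} + \frac{4}{-3}\right) \left(-2\right) 9231 = 1 \left(\left(-5\right) \left(- \frac{1}{3}\right) + 4 \left(- \frac{1}{3}\right)\right) \left(-2\right) 9231 = 1 \left(\frac{5}{3} - \frac{4}{3}\right) \left(-2\right) 9231 = 1 \cdot \frac{1}{3} \left(-2\right) 9231 = \frac{1}{3} \left(-2\right) 9231 = \left(- \frac{2}{3}\right) 9231 = -6154$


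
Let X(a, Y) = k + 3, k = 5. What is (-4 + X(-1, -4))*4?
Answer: 16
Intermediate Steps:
X(a, Y) = 8 (X(a, Y) = 5 + 3 = 8)
(-4 + X(-1, -4))*4 = (-4 + 8)*4 = 4*4 = 16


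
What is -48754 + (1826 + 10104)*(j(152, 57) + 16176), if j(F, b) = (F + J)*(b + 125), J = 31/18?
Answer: 4740316544/9 ≈ 5.2670e+8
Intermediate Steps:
J = 31/18 (J = 31*(1/18) = 31/18 ≈ 1.7222)
j(F, b) = (125 + b)*(31/18 + F) (j(F, b) = (F + 31/18)*(b + 125) = (31/18 + F)*(125 + b) = (125 + b)*(31/18 + F))
-48754 + (1826 + 10104)*(j(152, 57) + 16176) = -48754 + (1826 + 10104)*((3875/18 + 125*152 + (31/18)*57 + 152*57) + 16176) = -48754 + 11930*((3875/18 + 19000 + 589/6 + 8664) + 16176) = -48754 + 11930*(251797/9 + 16176) = -48754 + 11930*(397381/9) = -48754 + 4740755330/9 = 4740316544/9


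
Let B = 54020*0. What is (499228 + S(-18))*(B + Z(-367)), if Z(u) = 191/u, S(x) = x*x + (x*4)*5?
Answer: -95345672/367 ≈ -2.5980e+5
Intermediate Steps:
S(x) = x² + 20*x (S(x) = x² + (4*x)*5 = x² + 20*x)
B = 0
(499228 + S(-18))*(B + Z(-367)) = (499228 - 18*(20 - 18))*(0 + 191/(-367)) = (499228 - 18*2)*(0 + 191*(-1/367)) = (499228 - 36)*(0 - 191/367) = 499192*(-191/367) = -95345672/367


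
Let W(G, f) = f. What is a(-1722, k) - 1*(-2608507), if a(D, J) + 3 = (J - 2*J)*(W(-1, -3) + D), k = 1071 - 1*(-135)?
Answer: 4688854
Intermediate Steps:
k = 1206 (k = 1071 + 135 = 1206)
a(D, J) = -3 - J*(-3 + D) (a(D, J) = -3 + (J - 2*J)*(-3 + D) = -3 + (-J)*(-3 + D) = -3 - J*(-3 + D))
a(-1722, k) - 1*(-2608507) = (-3 + 3*1206 - 1*(-1722)*1206) - 1*(-2608507) = (-3 + 3618 + 2076732) + 2608507 = 2080347 + 2608507 = 4688854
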